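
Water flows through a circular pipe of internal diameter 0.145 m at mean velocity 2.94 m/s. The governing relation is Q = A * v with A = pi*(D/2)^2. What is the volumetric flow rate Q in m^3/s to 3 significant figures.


A = pi*(0.145/2)^2 = 0.016513 m^2
Q = 0.016513 * 2.94 = 0.0485 m^3/s
Therefore the volumetric flow rate Q = 0.0485 m^3/s.


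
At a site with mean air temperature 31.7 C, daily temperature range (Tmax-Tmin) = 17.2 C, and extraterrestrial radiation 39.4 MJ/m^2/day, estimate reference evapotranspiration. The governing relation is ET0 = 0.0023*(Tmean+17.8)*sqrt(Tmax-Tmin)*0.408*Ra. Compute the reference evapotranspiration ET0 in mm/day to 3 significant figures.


ET0 = 0.0023*(31.7+17.8)*sqrt(17.2)*0.408*39.4 = 7.59 mm/day
Therefore the reference evapotranspiration ET0 = 7.59 mm/day.


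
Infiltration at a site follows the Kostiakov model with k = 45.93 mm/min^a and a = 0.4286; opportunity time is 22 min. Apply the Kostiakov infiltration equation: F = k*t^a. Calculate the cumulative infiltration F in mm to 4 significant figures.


F = 45.93 * 22^0.4286 = 172.8 mm
Therefore the cumulative infiltration F = 172.8 mm.


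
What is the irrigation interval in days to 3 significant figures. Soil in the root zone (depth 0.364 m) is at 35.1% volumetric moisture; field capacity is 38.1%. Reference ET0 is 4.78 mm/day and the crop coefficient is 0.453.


Approach: apply soil-water budget scheduling, SMD = (FC-theta)/100*depth*1000; ETc = ET0*Kc; interval = SMD/ETc.
Step 1 — soil moisture deficit:
  SMD = (38.1 - 35.1)/100 * 0.364 * 1000 = 10.920 mm
Step 2 — daily crop ET (ETc = ET0*Kc):
  ETc = 4.78 * 0.453 = 2.1653 mm/day
Step 3 — irrigation interval (SMD/ETc):
  interval = 10.920 / 2.1653 = 5.04 days
Therefore the irrigation interval = 5.04 days.


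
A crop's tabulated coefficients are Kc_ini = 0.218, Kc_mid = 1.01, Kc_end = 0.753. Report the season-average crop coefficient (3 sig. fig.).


Approach: apply a simple seasonal average, Kc_avg = (Kc_ini + Kc_mid + Kc_end)/3.
Kc_avg = (0.218 + 1.01 + 0.753)/3 = 0.660
Therefore the season-average crop coefficient = 0.660.


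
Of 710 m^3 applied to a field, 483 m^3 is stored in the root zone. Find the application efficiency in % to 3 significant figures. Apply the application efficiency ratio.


Approach: apply the application efficiency ratio, Ea = (stored/applied)*100.
Ea = (483/710)*100 = 68.0 %
Therefore the application efficiency = 68.0 %.


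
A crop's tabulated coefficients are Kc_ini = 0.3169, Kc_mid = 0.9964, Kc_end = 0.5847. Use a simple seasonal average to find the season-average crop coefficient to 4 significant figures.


Approach: apply a simple seasonal average, Kc_avg = (Kc_ini + Kc_mid + Kc_end)/3.
Kc_avg = (0.3169 + 0.9964 + 0.5847)/3 = 0.6327
Therefore the season-average crop coefficient = 0.6327.


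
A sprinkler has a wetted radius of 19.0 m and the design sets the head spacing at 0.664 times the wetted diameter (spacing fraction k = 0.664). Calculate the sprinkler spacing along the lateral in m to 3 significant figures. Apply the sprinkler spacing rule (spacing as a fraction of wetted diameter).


Approach: apply the sprinkler spacing rule (spacing as a fraction of wetted diameter), S = k*(2*R).
S = 0.664 * (2 * 19.0) = 25.2 m
Therefore the sprinkler spacing along the lateral = 25.2 m.


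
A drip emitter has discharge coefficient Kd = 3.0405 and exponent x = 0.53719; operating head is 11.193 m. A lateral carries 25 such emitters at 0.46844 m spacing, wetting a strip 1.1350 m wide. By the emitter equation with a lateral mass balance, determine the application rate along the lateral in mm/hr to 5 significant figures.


Approach: apply the emitter equation with a lateral mass balance, q = Kd*h^x; Q = n*q; rate = Q/(n*spacing*width).
Step 1 — single emitter flow (q = Kd*h^x):
  q = 3.0405 * 11.193^0.53719 = 11.12829 L/hr
Step 2 — total lateral flow: Q = 25 * 11.12829 = 278.2073 L/hr
Step 3 — wetted area: A = 25 * 0.46844 * 1.1350 = 13.29199 m^2
Step 4 — application rate: Q/A = 278.2073/13.29199 = 20.930 mm/hr
Therefore the application rate along the lateral = 20.930 mm/hr.


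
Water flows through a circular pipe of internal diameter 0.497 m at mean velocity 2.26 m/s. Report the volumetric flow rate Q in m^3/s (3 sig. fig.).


Approach: apply the continuity equation for pipe flow, Q = A * v with A = pi*(D/2)^2.
A = pi*(0.497/2)^2 = 0.19400 m^2
Q = 0.19400 * 2.26 = 0.438 m^3/s
Therefore the volumetric flow rate Q = 0.438 m^3/s.


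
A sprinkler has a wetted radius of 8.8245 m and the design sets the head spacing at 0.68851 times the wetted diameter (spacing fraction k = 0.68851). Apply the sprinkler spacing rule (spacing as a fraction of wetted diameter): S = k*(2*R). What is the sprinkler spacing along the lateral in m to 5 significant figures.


S = 0.68851 * (2 * 8.8245) = 12.152 m
Therefore the sprinkler spacing along the lateral = 12.152 m.


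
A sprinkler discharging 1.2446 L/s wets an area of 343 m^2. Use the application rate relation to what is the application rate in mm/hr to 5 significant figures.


Approach: apply the application rate relation, rate = (Q/A)*3600.
rate = (1.2446 / 343) * 3600 = 13.063 mm/hr
Therefore the application rate = 13.063 mm/hr.


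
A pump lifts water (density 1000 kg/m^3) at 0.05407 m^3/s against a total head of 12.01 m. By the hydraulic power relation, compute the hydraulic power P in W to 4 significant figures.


Approach: apply the hydraulic power relation, P = rho*g*Q*H.
P = 1000 * 9.81 * 0.05407 * 12.01 = 6370 W
Therefore the hydraulic power P = 6370 W.


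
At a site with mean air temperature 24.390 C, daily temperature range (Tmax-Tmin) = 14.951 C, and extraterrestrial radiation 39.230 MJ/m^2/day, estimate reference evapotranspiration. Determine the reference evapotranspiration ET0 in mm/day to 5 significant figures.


Approach: apply the Hargreaves-Samani method, ET0 = 0.0023*(Tmean+17.8)*sqrt(Tmax-Tmin)*0.408*Ra.
ET0 = 0.0023*(24.390+17.8)*sqrt(14.951)*0.408*39.230 = 6.0055 mm/day
Therefore the reference evapotranspiration ET0 = 6.0055 mm/day.


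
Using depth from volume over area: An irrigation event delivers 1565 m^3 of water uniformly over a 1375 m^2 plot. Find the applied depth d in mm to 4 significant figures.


Approach: apply depth from volume over area, d = (V/A)*1000.
d = (1565 / 1375) * 1000 = 1138 mm
Therefore the applied depth d = 1138 mm.


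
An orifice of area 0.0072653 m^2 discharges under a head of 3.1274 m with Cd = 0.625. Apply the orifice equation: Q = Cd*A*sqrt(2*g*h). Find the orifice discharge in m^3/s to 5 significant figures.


Q = 0.625 * 0.0072653 * sqrt(2*9.81*3.1274) = 0.035569 m^3/s
Therefore the orifice discharge = 0.035569 m^3/s.


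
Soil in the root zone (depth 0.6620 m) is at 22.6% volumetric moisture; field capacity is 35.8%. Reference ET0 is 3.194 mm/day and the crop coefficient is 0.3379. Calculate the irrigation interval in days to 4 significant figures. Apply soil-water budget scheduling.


Approach: apply soil-water budget scheduling, SMD = (FC-theta)/100*depth*1000; ETc = ET0*Kc; interval = SMD/ETc.
Step 1 — soil moisture deficit:
  SMD = (35.8 - 22.6)/100 * 0.6620 * 1000 = 87.3840 mm
Step 2 — daily crop ET (ETc = ET0*Kc):
  ETc = 3.194 * 0.3379 = 1.07925 mm/day
Step 3 — irrigation interval (SMD/ETc):
  interval = 87.3840 / 1.07925 = 80.97 days
Therefore the irrigation interval = 80.97 days.


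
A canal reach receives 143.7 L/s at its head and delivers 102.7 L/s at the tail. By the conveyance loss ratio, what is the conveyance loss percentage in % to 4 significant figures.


Approach: apply the conveyance loss ratio, loss% = ((Q_head - Q_tail)/Q_head)*100.
loss = ((143.7 - 102.7)/143.7)*100 = 28.53 %
Therefore the conveyance loss percentage = 28.53 %.


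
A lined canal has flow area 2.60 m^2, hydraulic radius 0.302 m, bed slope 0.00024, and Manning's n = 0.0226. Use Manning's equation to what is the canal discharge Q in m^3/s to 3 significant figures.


Approach: apply Manning's equation, Q = (1/n)*A*R^(2/3)*S^(1/2).
Q = (1/0.0226) * 2.60 * 0.302^(2/3) * 0.00024^(1/2) = 0.802 m^3/s
Therefore the canal discharge Q = 0.802 m^3/s.


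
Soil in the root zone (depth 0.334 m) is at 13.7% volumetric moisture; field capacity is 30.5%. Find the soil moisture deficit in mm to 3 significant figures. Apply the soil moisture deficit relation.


Approach: apply the soil moisture deficit relation, SMD = (FC - theta)/100 * depth * 1000.
SMD = (30.5 - 13.7)/100 * 0.334 * 1000 = 56.1 mm
Therefore the soil moisture deficit = 56.1 mm.


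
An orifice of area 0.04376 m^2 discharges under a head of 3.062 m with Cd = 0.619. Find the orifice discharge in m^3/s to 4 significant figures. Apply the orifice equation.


Approach: apply the orifice equation, Q = Cd*A*sqrt(2*g*h).
Q = 0.619 * 0.04376 * sqrt(2*9.81*3.062) = 0.2100 m^3/s
Therefore the orifice discharge = 0.2100 m^3/s.


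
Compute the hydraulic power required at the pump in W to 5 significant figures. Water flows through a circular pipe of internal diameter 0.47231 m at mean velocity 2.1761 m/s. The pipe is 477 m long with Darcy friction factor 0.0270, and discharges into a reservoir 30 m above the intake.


Approach: apply continuity + Darcy-Weisbach + hydraulic power, Q = A*v; hf = f*(L/D)*(v^2/(2g)); H = static + hf; P = rho*g*Q*H.
Step 1 — flow rate (continuity, Q = A*v):
  A = pi*(0.47231/2)^2 = 0.1752041 m^2
  Q = 0.1752041 * 2.1761 = 0.3812616 m^3/s
Step 2 — friction head loss (Darcy-Weisbach):
  hf = 0.0270 * (477/0.47231) * (2.1761^2 / (2*9.81))
  hf = 6.581330 m
Step 3 — total head: H = 30 + 6.581330 = 36.58133 m
Step 4 — hydraulic power (P = rho*g*Q*H):
  P = 1000 * 9.81 * 0.3812616 * 36.58133 = 136820 W
Therefore the hydraulic power required at the pump = 136820 W.


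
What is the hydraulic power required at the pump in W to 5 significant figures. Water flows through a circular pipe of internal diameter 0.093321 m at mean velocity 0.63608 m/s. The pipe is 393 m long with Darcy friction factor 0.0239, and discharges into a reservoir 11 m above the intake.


Approach: apply continuity + Darcy-Weisbach + hydraulic power, Q = A*v; hf = f*(L/D)*(v^2/(2g)); H = static + hf; P = rho*g*Q*H.
Step 1 — flow rate (continuity, Q = A*v):
  A = pi*(0.093321/2)^2 = 0.006839883 m^2
  Q = 0.006839883 * 0.63608 = 0.004350713 m^3/s
Step 2 — friction head loss (Darcy-Weisbach):
  hf = 0.0239 * (393/0.093321) * (0.63608^2 / (2*9.81))
  hf = 2.075561 m
Step 3 — total head: H = 11 + 2.075561 = 13.07556 m
Step 4 — hydraulic power (P = rho*g*Q*H):
  P = 1000 * 9.81 * 0.004350713 * 13.07556 = 558.07 W
Therefore the hydraulic power required at the pump = 558.07 W.


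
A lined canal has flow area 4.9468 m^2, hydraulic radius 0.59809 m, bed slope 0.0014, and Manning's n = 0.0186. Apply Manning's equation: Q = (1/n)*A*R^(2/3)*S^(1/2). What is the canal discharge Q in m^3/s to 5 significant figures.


Q = (1/0.0186) * 4.9468 * 0.59809^(2/3) * 0.0014^(1/2) = 7.0640 m^3/s
Therefore the canal discharge Q = 7.0640 m^3/s.


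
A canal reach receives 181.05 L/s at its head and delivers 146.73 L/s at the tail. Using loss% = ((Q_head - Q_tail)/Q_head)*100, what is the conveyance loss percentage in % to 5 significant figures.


loss = ((181.05 - 146.73)/181.05)*100 = 18.956 %
Therefore the conveyance loss percentage = 18.956 %.


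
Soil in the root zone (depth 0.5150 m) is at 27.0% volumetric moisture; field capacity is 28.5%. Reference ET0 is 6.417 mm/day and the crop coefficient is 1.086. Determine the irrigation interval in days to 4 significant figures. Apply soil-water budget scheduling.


Approach: apply soil-water budget scheduling, SMD = (FC-theta)/100*depth*1000; ETc = ET0*Kc; interval = SMD/ETc.
Step 1 — soil moisture deficit:
  SMD = (28.5 - 27.0)/100 * 0.5150 * 1000 = 7.72500 mm
Step 2 — daily crop ET (ETc = ET0*Kc):
  ETc = 6.417 * 1.086 = 6.96886 mm/day
Step 3 — irrigation interval (SMD/ETc):
  interval = 7.72500 / 6.96886 = 1.109 days
Therefore the irrigation interval = 1.109 days.


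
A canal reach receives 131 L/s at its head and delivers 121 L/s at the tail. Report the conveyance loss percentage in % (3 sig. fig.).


Approach: apply the conveyance loss ratio, loss% = ((Q_head - Q_tail)/Q_head)*100.
loss = ((131 - 121)/131)*100 = 7.63 %
Therefore the conveyance loss percentage = 7.63 %.


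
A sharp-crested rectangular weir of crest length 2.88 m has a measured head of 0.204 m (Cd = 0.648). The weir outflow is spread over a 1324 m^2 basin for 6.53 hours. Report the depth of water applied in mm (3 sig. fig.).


Approach: apply the rectangular weir equation with a volume-to-depth conversion, Q = (2/3)*Cd*L*sqrt(2g)*H^1.5; d = Q*t/A * 1000.
Step 1 — weir discharge:
  Q = (2/3)*0.648*2.88*sqrt(2*9.81)*0.204^1.5 = 0.50777 m^3/s
Step 2 — volume: V = 0.50777 * 6.53*3600 = 11937 m^3
Step 3 — depth: d = V/A * 1000 = 11937/1324 * 1000 = 9020 mm
Therefore the depth of water applied = 9020 mm.


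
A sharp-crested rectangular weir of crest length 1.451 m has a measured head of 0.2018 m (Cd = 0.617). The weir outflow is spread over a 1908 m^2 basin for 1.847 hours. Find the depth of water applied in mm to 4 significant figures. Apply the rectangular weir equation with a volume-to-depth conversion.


Approach: apply the rectangular weir equation with a volume-to-depth conversion, Q = (2/3)*Cd*L*sqrt(2g)*H^1.5; d = Q*t/A * 1000.
Step 1 — weir discharge:
  Q = (2/3)*0.617*1.451*sqrt(2*9.81)*0.2018^1.5 = 0.239658 m^3/s
Step 2 — volume: V = 0.239658 * 1.847*3600 = 1593.54 m^3
Step 3 — depth: d = V/A * 1000 = 1593.54/1908 * 1000 = 835.2 mm
Therefore the depth of water applied = 835.2 mm.


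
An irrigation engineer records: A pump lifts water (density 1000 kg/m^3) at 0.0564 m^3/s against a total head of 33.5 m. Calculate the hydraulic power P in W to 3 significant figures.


Approach: apply the hydraulic power relation, P = rho*g*Q*H.
P = 1000 * 9.81 * 0.0564 * 33.5 = 18500 W
Therefore the hydraulic power P = 18500 W.


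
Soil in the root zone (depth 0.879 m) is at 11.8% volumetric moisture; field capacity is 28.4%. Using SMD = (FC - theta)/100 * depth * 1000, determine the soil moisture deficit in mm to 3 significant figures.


SMD = (28.4 - 11.8)/100 * 0.879 * 1000 = 146 mm
Therefore the soil moisture deficit = 146 mm.


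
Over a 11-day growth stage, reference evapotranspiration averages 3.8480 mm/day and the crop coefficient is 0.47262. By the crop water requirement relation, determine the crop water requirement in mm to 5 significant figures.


Approach: apply the crop water requirement relation, CWR = ET0 * Kc * days.
CWR = 3.8480 * 0.47262 * 11 = 20.005 mm
Therefore the crop water requirement = 20.005 mm.


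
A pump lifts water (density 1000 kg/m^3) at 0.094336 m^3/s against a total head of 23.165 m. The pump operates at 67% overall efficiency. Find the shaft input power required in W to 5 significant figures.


Approach: apply hydraulic power then efficiency conversion, P = rho*g*Q*H; P_in = P/eta.
Step 1 — hydraulic power (P = rho*g*Q*H):
  P = 1000 * 9.81 * 0.094336 * 23.165 = 21437.73 W
Step 2 — input power: P_in = P/eta = 21437.73 / 0.67 = 31997 W
Therefore the shaft input power required = 31997 W.


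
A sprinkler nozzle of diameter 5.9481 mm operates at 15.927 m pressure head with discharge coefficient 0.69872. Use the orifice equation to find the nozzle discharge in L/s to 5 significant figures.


Approach: apply the orifice equation, Q = Cd*A*sqrt(2*g*h), A = pi*(d/2)^2.
A = pi*(5.9481e-3/2)^2 = 2.778730e-05 m^2
Q = 0.69872 * 2.778730e-05 * sqrt(2*9.81*15.927) * 1000 = 0.34321 L/s
Therefore the nozzle discharge = 0.34321 L/s.


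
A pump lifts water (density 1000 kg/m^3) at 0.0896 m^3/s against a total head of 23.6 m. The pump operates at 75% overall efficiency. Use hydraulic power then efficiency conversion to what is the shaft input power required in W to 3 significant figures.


Approach: apply hydraulic power then efficiency conversion, P = rho*g*Q*H; P_in = P/eta.
Step 1 — hydraulic power (P = rho*g*Q*H):
  P = 1000 * 9.81 * 0.0896 * 23.6 = 20744 W
Step 2 — input power: P_in = P/eta = 20744 / 0.75 = 27700 W
Therefore the shaft input power required = 27700 W.


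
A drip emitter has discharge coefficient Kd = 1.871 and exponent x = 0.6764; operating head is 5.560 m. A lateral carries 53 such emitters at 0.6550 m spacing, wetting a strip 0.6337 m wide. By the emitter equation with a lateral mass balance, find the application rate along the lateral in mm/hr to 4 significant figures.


Approach: apply the emitter equation with a lateral mass balance, q = Kd*h^x; Q = n*q; rate = Q/(n*spacing*width).
Step 1 — single emitter flow (q = Kd*h^x):
  q = 1.871 * 5.560^0.6764 = 5.97094 L/hr
Step 2 — total lateral flow: Q = 53 * 5.97094 = 316.460 L/hr
Step 3 — wetted area: A = 53 * 0.6550 * 0.6337 = 21.9989 m^2
Step 4 — application rate: Q/A = 316.460/21.9989 = 14.39 mm/hr
Therefore the application rate along the lateral = 14.39 mm/hr.


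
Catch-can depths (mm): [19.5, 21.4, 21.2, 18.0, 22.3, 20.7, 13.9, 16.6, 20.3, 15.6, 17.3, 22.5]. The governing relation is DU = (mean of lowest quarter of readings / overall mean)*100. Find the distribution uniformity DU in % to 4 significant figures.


sorted lowest 3 of 12: [13.9, 15.6, 16.6] -> mean = 15.3667 mm
overall mean = 19.1083 mm
DU = (15.3667/19.1083)*100 = 80.42 %
Therefore the distribution uniformity DU = 80.42 %.


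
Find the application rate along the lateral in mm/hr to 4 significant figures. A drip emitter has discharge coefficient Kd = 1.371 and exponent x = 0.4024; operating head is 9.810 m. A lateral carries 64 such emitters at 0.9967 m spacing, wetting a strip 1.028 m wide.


Approach: apply the emitter equation with a lateral mass balance, q = Kd*h^x; Q = n*q; rate = Q/(n*spacing*width).
Step 1 — single emitter flow (q = Kd*h^x):
  q = 1.371 * 9.810^0.4024 = 3.43625 L/hr
Step 2 — total lateral flow: Q = 64 * 3.43625 = 219.920 L/hr
Step 3 — wetted area: A = 64 * 0.9967 * 1.028 = 65.5749 m^2
Step 4 — application rate: Q/A = 219.920/65.5749 = 3.354 mm/hr
Therefore the application rate along the lateral = 3.354 mm/hr.


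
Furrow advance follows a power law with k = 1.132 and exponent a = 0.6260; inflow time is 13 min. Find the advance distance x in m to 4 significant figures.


Approach: apply the power-law advance function, x = k*t^a.
x = 1.132 * 13^0.6260 = 5.639 m
Therefore the advance distance x = 5.639 m.


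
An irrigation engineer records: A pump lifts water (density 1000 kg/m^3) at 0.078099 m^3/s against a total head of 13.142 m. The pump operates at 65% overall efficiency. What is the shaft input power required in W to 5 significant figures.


Approach: apply hydraulic power then efficiency conversion, P = rho*g*Q*H; P_in = P/eta.
Step 1 — hydraulic power (P = rho*g*Q*H):
  P = 1000 * 9.81 * 0.078099 * 13.142 = 10068.76 W
Step 2 — input power: P_in = P/eta = 10068.76 / 0.65 = 15490 W
Therefore the shaft input power required = 15490 W.


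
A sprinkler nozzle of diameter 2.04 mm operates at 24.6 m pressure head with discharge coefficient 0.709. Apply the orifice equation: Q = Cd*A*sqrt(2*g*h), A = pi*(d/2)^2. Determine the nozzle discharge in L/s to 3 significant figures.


A = pi*(2.04e-3/2)^2 = 3.2685e-06 m^2
Q = 0.709 * 3.2685e-06 * sqrt(2*9.81*24.6) * 1000 = 0.0509 L/s
Therefore the nozzle discharge = 0.0509 L/s.


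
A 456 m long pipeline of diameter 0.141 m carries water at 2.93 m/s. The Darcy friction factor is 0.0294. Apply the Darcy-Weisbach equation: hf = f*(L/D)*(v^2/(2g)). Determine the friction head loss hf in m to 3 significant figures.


hf = 0.0294 * (456/0.141) * (2.93^2 / (2*9.81))
hf = 41.6 m
Therefore the friction head loss hf = 41.6 m.


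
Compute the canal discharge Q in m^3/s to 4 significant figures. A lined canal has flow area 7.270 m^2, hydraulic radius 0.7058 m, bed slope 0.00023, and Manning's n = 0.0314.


Approach: apply Manning's equation, Q = (1/n)*A*R^(2/3)*S^(1/2).
Q = (1/0.0314) * 7.270 * 0.7058^(2/3) * 0.00023^(1/2) = 2.783 m^3/s
Therefore the canal discharge Q = 2.783 m^3/s.


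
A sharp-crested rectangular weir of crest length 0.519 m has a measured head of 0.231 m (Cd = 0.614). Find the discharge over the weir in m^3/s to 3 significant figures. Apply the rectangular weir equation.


Approach: apply the rectangular weir equation, Q = (2/3)*Cd*L*sqrt(2g)*H^1.5.
Q = (2/3)*0.614*0.519*sqrt(2*9.81)*0.231^1.5 = 0.104 m^3/s
Therefore the discharge over the weir = 0.104 m^3/s.


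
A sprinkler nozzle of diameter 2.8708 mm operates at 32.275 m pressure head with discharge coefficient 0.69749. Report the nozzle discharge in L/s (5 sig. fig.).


Approach: apply the orifice equation, Q = Cd*A*sqrt(2*g*h), A = pi*(d/2)^2.
A = pi*(2.8708e-3/2)^2 = 6.472853e-06 m^2
Q = 0.69749 * 6.472853e-06 * sqrt(2*9.81*32.275) * 1000 = 0.11361 L/s
Therefore the nozzle discharge = 0.11361 L/s.


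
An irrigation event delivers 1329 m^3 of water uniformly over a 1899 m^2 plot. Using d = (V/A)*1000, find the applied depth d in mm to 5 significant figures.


d = (1329 / 1899) * 1000 = 699.84 mm
Therefore the applied depth d = 699.84 mm.


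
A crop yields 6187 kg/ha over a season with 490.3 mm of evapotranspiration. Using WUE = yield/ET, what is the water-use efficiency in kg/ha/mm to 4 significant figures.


WUE = 6187 / 490.3 = 12.62 kg/ha/mm
Therefore the water-use efficiency = 12.62 kg/ha/mm.


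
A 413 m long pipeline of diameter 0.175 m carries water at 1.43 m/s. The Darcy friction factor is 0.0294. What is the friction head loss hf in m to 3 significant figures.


Approach: apply the Darcy-Weisbach equation, hf = f*(L/D)*(v^2/(2g)).
hf = 0.0294 * (413/0.175) * (1.43^2 / (2*9.81))
hf = 7.23 m
Therefore the friction head loss hf = 7.23 m.


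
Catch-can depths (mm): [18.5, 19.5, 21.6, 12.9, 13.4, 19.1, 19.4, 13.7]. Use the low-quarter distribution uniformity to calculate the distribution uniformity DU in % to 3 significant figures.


Approach: apply the low-quarter distribution uniformity, DU = (mean of lowest quarter of readings / overall mean)*100.
sorted lowest 2 of 8: [12.9, 13.4] -> mean = 13.150 mm
overall mean = 17.262 mm
DU = (13.150/17.262)*100 = 76.2 %
Therefore the distribution uniformity DU = 76.2 %.


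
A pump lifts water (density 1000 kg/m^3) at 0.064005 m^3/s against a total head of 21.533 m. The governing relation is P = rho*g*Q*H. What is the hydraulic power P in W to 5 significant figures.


P = 1000 * 9.81 * 0.064005 * 21.533 = 13520 W
Therefore the hydraulic power P = 13520 W.


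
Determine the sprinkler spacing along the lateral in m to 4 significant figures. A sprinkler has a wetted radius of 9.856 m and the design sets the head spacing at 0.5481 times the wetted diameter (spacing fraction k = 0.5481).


Approach: apply the sprinkler spacing rule (spacing as a fraction of wetted diameter), S = k*(2*R).
S = 0.5481 * (2 * 9.856) = 10.80 m
Therefore the sprinkler spacing along the lateral = 10.80 m.


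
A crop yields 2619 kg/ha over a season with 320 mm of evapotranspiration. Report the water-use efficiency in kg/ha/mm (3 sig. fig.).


Approach: apply the water-use efficiency ratio, WUE = yield/ET.
WUE = 2619 / 320 = 8.18 kg/ha/mm
Therefore the water-use efficiency = 8.18 kg/ha/mm.


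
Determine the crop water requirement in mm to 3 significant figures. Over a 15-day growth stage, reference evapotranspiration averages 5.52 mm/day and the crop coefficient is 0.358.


Approach: apply the crop water requirement relation, CWR = ET0 * Kc * days.
CWR = 5.52 * 0.358 * 15 = 29.6 mm
Therefore the crop water requirement = 29.6 mm.


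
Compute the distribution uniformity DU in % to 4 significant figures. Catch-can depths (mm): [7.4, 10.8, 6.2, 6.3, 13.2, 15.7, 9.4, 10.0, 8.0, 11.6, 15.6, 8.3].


Approach: apply the low-quarter distribution uniformity, DU = (mean of lowest quarter of readings / overall mean)*100.
sorted lowest 3 of 12: [6.2, 6.3, 7.4] -> mean = 6.63333 mm
overall mean = 10.2083 mm
DU = (6.63333/10.2083)*100 = 64.98 %
Therefore the distribution uniformity DU = 64.98 %.


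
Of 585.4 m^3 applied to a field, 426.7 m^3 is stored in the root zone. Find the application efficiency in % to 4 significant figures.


Approach: apply the application efficiency ratio, Ea = (stored/applied)*100.
Ea = (426.7/585.4)*100 = 72.89 %
Therefore the application efficiency = 72.89 %.


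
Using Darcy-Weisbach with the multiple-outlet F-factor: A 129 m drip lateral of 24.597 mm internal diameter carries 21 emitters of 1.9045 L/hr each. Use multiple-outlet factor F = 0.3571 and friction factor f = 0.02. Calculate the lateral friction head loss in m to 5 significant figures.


Approach: apply Darcy-Weisbach with the multiple-outlet F-factor, Q = n*q/(3600*1000) m^3/s; v = Q/A; hf = F*f*(L/D)*(v^2/(2g)).
Q = 21*1.9045/(3600*1000) = 1.110958e-05 m^3/s
A = pi*(24.597e-3/2)^2 = 4.751756e-04 m^2, so v = Q/A = 0.02337995 m/s
hf = 0.3571*0.02*(129/0.024597)*(0.02337995^2/(2*9.81)) = 0.0010436 m
Therefore the lateral friction head loss = 0.0010436 m.


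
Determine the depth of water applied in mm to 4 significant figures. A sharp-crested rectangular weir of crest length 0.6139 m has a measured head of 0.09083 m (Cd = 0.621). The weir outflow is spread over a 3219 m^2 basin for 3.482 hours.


Approach: apply the rectangular weir equation with a volume-to-depth conversion, Q = (2/3)*Cd*L*sqrt(2g)*H^1.5; d = Q*t/A * 1000.
Step 1 — weir discharge:
  Q = (2/3)*0.621*0.6139*sqrt(2*9.81)*0.09083^1.5 = 0.0308171 m^3/s
Step 2 — volume: V = 0.0308171 * 3.482*3600 = 386.298 m^3
Step 3 — depth: d = V/A * 1000 = 386.298/3219 * 1000 = 120.0 mm
Therefore the depth of water applied = 120.0 mm.


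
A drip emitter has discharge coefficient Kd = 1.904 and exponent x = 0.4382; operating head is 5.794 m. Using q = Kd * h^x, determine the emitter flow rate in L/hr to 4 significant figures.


q = 1.904 * 5.794^0.4382 = 4.112 L/hr
Therefore the emitter flow rate = 4.112 L/hr.


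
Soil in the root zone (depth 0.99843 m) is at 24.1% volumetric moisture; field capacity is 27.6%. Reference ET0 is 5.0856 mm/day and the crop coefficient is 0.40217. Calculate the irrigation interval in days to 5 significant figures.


Approach: apply soil-water budget scheduling, SMD = (FC-theta)/100*depth*1000; ETc = ET0*Kc; interval = SMD/ETc.
Step 1 — soil moisture deficit:
  SMD = (27.6 - 24.1)/100 * 0.99843 * 1000 = 34.94505 mm
Step 2 — daily crop ET (ETc = ET0*Kc):
  ETc = 5.0856 * 0.40217 = 2.045276 mm/day
Step 3 — irrigation interval (SMD/ETc):
  interval = 34.94505 / 2.045276 = 17.086 days
Therefore the irrigation interval = 17.086 days.


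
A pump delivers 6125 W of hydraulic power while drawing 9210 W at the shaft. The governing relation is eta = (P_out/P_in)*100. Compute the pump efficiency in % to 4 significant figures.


eta = (6125 / 9210) * 100 = 66.50 %
Therefore the pump efficiency = 66.50 %.


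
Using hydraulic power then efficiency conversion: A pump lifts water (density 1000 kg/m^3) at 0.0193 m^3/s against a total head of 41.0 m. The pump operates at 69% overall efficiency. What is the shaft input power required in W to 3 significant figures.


Approach: apply hydraulic power then efficiency conversion, P = rho*g*Q*H; P_in = P/eta.
Step 1 — hydraulic power (P = rho*g*Q*H):
  P = 1000 * 9.81 * 0.0193 * 41.0 = 7762.7 W
Step 2 — input power: P_in = P/eta = 7762.7 / 0.69 = 11300 W
Therefore the shaft input power required = 11300 W.


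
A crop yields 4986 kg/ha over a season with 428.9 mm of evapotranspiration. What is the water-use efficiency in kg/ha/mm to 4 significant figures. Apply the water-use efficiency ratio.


Approach: apply the water-use efficiency ratio, WUE = yield/ET.
WUE = 4986 / 428.9 = 11.63 kg/ha/mm
Therefore the water-use efficiency = 11.63 kg/ha/mm.


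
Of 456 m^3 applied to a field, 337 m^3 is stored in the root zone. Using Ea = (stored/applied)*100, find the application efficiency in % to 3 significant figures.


Ea = (337/456)*100 = 73.9 %
Therefore the application efficiency = 73.9 %.


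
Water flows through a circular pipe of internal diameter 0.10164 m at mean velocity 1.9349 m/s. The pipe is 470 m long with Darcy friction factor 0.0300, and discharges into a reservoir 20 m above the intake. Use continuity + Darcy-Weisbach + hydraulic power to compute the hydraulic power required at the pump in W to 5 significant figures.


Approach: apply continuity + Darcy-Weisbach + hydraulic power, Q = A*v; hf = f*(L/D)*(v^2/(2g)); H = static + hf; P = rho*g*Q*H.
Step 1 — flow rate (continuity, Q = A*v):
  A = pi*(0.10164/2)^2 = 0.008113705 m^2
  Q = 0.008113705 * 1.9349 = 0.01569921 m^3/s
Step 2 — friction head loss (Darcy-Weisbach):
  hf = 0.0300 * (470/0.10164) * (1.9349^2 / (2*9.81))
  hf = 26.47113 m
Step 3 — total head: H = 20 + 26.47113 = 46.47113 m
Step 4 — hydraulic power (P = rho*g*Q*H):
  P = 1000 * 9.81 * 0.01569921 * 46.47113 = 7157.0 W
Therefore the hydraulic power required at the pump = 7157.0 W.


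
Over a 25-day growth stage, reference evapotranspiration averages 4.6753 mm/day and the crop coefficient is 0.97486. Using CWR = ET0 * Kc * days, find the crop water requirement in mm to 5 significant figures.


CWR = 4.6753 * 0.97486 * 25 = 113.94 mm
Therefore the crop water requirement = 113.94 mm.


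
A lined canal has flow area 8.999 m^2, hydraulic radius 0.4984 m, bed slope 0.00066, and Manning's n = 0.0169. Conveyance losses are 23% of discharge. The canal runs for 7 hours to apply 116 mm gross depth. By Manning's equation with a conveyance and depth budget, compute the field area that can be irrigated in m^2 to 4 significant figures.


Approach: apply Manning's equation with a conveyance and depth budget, Q = (1/n)*A*R^(2/3)*S^(1/2); Q_field = Q*(1-loss); Area = Q_field*t/(d/1000).
Step 1 — canal discharge (Manning's equation):
  Q = (1/0.0169) * 8.999 * 0.4984^(2/3) * 0.00066^(1/2) = 8.59934 m^3/s
Step 2 — delivered flow: Q_field = 8.59934*(1 - 23/100) = 6.62149 m^3/s
Step 3 — volume delivered: V = 6.62149 * 7*3600 = 166861 m^3
Step 4 — area served: A = V / (depth/1000) = 166861 / 0.116 = 1438000 m^2
Therefore the field area that can be irrigated = 1438000 m^2.


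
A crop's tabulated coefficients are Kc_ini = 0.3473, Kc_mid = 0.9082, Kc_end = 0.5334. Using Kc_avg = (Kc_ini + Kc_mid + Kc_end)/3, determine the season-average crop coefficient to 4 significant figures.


Kc_avg = (0.3473 + 0.9082 + 0.5334)/3 = 0.5963
Therefore the season-average crop coefficient = 0.5963.


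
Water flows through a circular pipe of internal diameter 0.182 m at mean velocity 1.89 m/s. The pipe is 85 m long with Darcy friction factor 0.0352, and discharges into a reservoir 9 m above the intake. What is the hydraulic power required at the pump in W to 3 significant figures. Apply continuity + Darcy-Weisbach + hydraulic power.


Approach: apply continuity + Darcy-Weisbach + hydraulic power, Q = A*v; hf = f*(L/D)*(v^2/(2g)); H = static + hf; P = rho*g*Q*H.
Step 1 — flow rate (continuity, Q = A*v):
  A = pi*(0.182/2)^2 = 0.026016 m^2
  Q = 0.026016 * 1.89 = 0.049169 m^3/s
Step 2 — friction head loss (Darcy-Weisbach):
  hf = 0.0352 * (85/0.182) * (1.89^2 / (2*9.81))
  hf = 2.9931 m
Step 3 — total head: H = 9 + 2.9931 = 11.993 m
Step 4 — hydraulic power (P = rho*g*Q*H):
  P = 1000 * 9.81 * 0.049169 * 11.993 = 5780 W
Therefore the hydraulic power required at the pump = 5780 W.


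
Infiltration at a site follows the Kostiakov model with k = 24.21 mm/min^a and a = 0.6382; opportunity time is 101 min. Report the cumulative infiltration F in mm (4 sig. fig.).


Approach: apply the Kostiakov infiltration equation, F = k*t^a.
F = 24.21 * 101^0.6382 = 460.4 mm
Therefore the cumulative infiltration F = 460.4 mm.


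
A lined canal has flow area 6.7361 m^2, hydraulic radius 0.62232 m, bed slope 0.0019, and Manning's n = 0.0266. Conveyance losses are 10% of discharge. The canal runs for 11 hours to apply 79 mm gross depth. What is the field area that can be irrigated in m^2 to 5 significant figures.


Approach: apply Manning's equation with a conveyance and depth budget, Q = (1/n)*A*R^(2/3)*S^(1/2); Q_field = Q*(1-loss); Area = Q_field*t/(d/1000).
Step 1 — canal discharge (Manning's equation):
  Q = (1/0.0266) * 6.7361 * 0.62232^(2/3) * 0.0019^(1/2) = 8.045991 m^3/s
Step 2 — delivered flow: Q_field = 8.045991*(1 - 10/100) = 7.241392 m^3/s
Step 3 — volume delivered: V = 7.241392 * 11*3600 = 286759.1 m^3
Step 4 — area served: A = V / (depth/1000) = 286759.1 / 0.079 = 3629900 m^2
Therefore the field area that can be irrigated = 3629900 m^2.


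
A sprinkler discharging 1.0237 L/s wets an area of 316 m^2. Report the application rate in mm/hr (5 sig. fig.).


Approach: apply the application rate relation, rate = (Q/A)*3600.
rate = (1.0237 / 316) * 3600 = 11.662 mm/hr
Therefore the application rate = 11.662 mm/hr.


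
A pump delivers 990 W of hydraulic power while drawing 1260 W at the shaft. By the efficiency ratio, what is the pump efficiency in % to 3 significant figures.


Approach: apply the efficiency ratio, eta = (P_out/P_in)*100.
eta = (990 / 1260) * 100 = 78.6 %
Therefore the pump efficiency = 78.6 %.


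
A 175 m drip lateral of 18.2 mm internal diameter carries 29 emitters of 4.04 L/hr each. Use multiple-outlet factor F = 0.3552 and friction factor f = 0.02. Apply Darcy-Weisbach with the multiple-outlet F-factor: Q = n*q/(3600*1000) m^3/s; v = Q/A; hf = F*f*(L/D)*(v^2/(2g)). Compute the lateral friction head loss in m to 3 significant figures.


Q = 29*4.04/(3600*1000) = 3.2544e-05 m^3/s
A = pi*(18.2e-3/2)^2 = 2.6016e-04 m^2, so v = Q/A = 0.12510 m/s
hf = 0.3552*0.02*(175/0.0182)*(0.12510^2/(2*9.81)) = 0.0545 m
Therefore the lateral friction head loss = 0.0545 m.


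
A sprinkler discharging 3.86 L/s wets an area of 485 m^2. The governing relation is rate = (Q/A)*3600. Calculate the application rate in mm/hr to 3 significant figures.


rate = (3.86 / 485) * 3600 = 28.7 mm/hr
Therefore the application rate = 28.7 mm/hr.


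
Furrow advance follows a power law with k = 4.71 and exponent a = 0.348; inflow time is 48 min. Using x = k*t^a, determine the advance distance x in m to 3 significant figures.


x = 4.71 * 48^0.348 = 18.1 m
Therefore the advance distance x = 18.1 m.


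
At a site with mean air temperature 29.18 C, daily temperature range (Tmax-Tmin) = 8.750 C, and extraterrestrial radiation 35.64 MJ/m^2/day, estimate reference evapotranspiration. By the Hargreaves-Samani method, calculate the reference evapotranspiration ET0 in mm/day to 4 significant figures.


Approach: apply the Hargreaves-Samani method, ET0 = 0.0023*(Tmean+17.8)*sqrt(Tmax-Tmin)*0.408*Ra.
ET0 = 0.0023*(29.18+17.8)*sqrt(8.750)*0.408*35.64 = 4.648 mm/day
Therefore the reference evapotranspiration ET0 = 4.648 mm/day.


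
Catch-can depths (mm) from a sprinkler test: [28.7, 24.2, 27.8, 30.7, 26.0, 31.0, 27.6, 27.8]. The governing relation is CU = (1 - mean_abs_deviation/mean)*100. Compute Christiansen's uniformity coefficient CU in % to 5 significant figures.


mean = 27.97500 mm
mean |d_i - mean| = 1.618750 mm
CU = (1 - 1.618750/27.97500)*100 = 94.214 %
Therefore Christiansen's uniformity coefficient CU = 94.214 %.


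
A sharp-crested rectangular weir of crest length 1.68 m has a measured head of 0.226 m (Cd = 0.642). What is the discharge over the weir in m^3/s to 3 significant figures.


Approach: apply the rectangular weir equation, Q = (2/3)*Cd*L*sqrt(2g)*H^1.5.
Q = (2/3)*0.642*1.68*sqrt(2*9.81)*0.226^1.5 = 0.342 m^3/s
Therefore the discharge over the weir = 0.342 m^3/s.


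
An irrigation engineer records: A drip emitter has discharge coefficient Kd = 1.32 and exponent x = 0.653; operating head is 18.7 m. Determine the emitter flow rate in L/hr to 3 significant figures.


Approach: apply the emitter characteristic equation, q = Kd * h^x.
q = 1.32 * 18.7^0.653 = 8.93 L/hr
Therefore the emitter flow rate = 8.93 L/hr.


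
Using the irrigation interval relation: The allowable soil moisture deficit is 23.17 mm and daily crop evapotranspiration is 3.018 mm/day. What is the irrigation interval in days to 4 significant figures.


Approach: apply the irrigation interval relation, interval = SMD / ETc.
interval = 23.17 / 3.018 = 7.677 days
Therefore the irrigation interval = 7.677 days.


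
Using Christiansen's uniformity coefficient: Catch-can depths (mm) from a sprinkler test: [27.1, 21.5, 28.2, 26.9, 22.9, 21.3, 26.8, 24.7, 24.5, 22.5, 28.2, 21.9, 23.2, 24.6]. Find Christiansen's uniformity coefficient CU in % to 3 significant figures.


Approach: apply Christiansen's uniformity coefficient, CU = (1 - mean_abs_deviation/mean)*100.
mean = 24.593 mm
mean |d_i - mean| = 2.0500 mm
CU = (1 - 2.0500/24.593)*100 = 91.7 %
Therefore Christiansen's uniformity coefficient CU = 91.7 %.


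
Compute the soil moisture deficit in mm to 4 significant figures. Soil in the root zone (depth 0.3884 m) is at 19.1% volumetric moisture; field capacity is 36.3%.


Approach: apply the soil moisture deficit relation, SMD = (FC - theta)/100 * depth * 1000.
SMD = (36.3 - 19.1)/100 * 0.3884 * 1000 = 66.80 mm
Therefore the soil moisture deficit = 66.80 mm.


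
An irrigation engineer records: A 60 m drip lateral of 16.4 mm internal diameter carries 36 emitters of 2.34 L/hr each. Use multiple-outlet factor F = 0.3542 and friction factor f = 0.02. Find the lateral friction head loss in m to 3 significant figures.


Approach: apply Darcy-Weisbach with the multiple-outlet F-factor, Q = n*q/(3600*1000) m^3/s; v = Q/A; hf = F*f*(L/D)*(v^2/(2g)).
Q = 36*2.34/(3600*1000) = 2.3400e-05 m^3/s
A = pi*(16.4e-3/2)^2 = 2.1124e-04 m^2, so v = Q/A = 0.11077 m/s
hf = 0.3542*0.02*(60/0.0164)*(0.11077^2/(2*9.81)) = 0.0162 m
Therefore the lateral friction head loss = 0.0162 m.


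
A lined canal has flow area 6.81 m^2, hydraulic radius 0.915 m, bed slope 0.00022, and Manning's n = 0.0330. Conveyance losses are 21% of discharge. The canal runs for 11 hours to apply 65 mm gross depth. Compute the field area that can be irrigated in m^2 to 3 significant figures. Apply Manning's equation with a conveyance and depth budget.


Approach: apply Manning's equation with a conveyance and depth budget, Q = (1/n)*A*R^(2/3)*S^(1/2); Q_field = Q*(1-loss); Area = Q_field*t/(d/1000).
Step 1 — canal discharge (Manning's equation):
  Q = (1/0.0330) * 6.81 * 0.915^(2/3) * 0.00022^(1/2) = 2.8849 m^3/s
Step 2 — delivered flow: Q_field = 2.8849*(1 - 21/100) = 2.2790 m^3/s
Step 3 — volume delivered: V = 2.2790 * 11*3600 = 90250 m^3
Step 4 — area served: A = V / (depth/1000) = 90250 / 0.065 = 1390000 m^2
Therefore the field area that can be irrigated = 1390000 m^2.


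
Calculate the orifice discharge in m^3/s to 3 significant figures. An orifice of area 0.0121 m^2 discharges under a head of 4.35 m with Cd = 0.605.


Approach: apply the orifice equation, Q = Cd*A*sqrt(2*g*h).
Q = 0.605 * 0.0121 * sqrt(2*9.81*4.35) = 0.0676 m^3/s
Therefore the orifice discharge = 0.0676 m^3/s.


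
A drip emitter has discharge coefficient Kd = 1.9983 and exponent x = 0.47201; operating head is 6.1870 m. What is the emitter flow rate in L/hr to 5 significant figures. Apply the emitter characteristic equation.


Approach: apply the emitter characteristic equation, q = Kd * h^x.
q = 1.9983 * 6.1870^0.47201 = 4.7233 L/hr
Therefore the emitter flow rate = 4.7233 L/hr.


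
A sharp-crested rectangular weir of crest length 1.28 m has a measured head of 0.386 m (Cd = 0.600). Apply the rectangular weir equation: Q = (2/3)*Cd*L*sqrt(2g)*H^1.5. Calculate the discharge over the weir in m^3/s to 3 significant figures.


Q = (2/3)*0.600*1.28*sqrt(2*9.81)*0.386^1.5 = 0.544 m^3/s
Therefore the discharge over the weir = 0.544 m^3/s.


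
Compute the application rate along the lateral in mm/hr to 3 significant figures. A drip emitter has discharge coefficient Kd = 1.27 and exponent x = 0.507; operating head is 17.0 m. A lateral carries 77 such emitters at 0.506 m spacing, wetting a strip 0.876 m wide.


Approach: apply the emitter equation with a lateral mass balance, q = Kd*h^x; Q = n*q; rate = Q/(n*spacing*width).
Step 1 — single emitter flow (q = Kd*h^x):
  q = 1.27 * 17.0^0.507 = 5.3412 L/hr
Step 2 — total lateral flow: Q = 77 * 5.3412 = 411.27 L/hr
Step 3 — wetted area: A = 77 * 0.506 * 0.876 = 34.131 m^2
Step 4 — application rate: Q/A = 411.27/34.131 = 12.0 mm/hr
Therefore the application rate along the lateral = 12.0 mm/hr.
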